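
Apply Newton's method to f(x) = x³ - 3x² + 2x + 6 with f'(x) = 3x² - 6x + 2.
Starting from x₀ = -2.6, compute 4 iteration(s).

f(x) = x³ - 3x² + 2x + 6
f'(x) = 3x² - 6x + 2
x₀ = -2.6

Newton-Raphson formula: x_{n+1} = x_n - f(x_n)/f'(x_n)

Iteration 1:
  f(-2.600000) = -37.056000
  f'(-2.600000) = 37.880000
  x_1 = -2.600000 - (-37.056000)/37.880000 = -1.621753
Iteration 2:
  f(-1.621753) = -9.399097
  f'(-1.621753) = 19.620765
  x_2 = -1.621753 - (-9.399097)/19.620765 = -1.142715
Iteration 3:
  f(-1.142715) = -1.694973
  f'(-1.142715) = 12.773678
  x_3 = -1.142715 - (-1.694973)/12.773678 = -1.010022
Iteration 4:
  f(-1.010022) = -0.110846
  f'(-1.010022) = 11.120566
  x_4 = -1.010022 - (-0.110846)/11.120566 = -1.000054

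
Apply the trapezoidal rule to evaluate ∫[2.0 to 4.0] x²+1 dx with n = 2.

f(x) = x²+1
a = 2.0, b = 4.0, n = 2
h = (b - a)/n = 1.000000

Trapezoidal rule: (h/2)[f(x₀) + 2f(x₁) + 2f(x₂) + ... + f(xₙ)]

x_0 = 2.0000, f(x_0) = 5.000000, coefficient = 1
x_1 = 3.0000, f(x_1) = 10.000000, coefficient = 2
x_2 = 4.0000, f(x_2) = 17.000000, coefficient = 1

I ≈ (1.000000/2) × 42.000000 = 21.000000
Exact value: 20.666667
Error: 0.333333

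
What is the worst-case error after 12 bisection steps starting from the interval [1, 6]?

Bisection error bound: |error| ≤ (b-a)/2^n
|error| ≤ (6 - 1)/2^12 = 5/2^12
|error| ≤ 0.0012207031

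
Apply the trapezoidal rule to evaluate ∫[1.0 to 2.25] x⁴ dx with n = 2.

f(x) = x⁴
a = 1.0, b = 2.25, n = 2
h = (b - a)/n = 0.625000

Trapezoidal rule: (h/2)[f(x₀) + 2f(x₁) + 2f(x₂) + ... + f(xₙ)]

x_0 = 1.0000, f(x_0) = 1.000000, coefficient = 1
x_1 = 1.6250, f(x_1) = 6.972900, coefficient = 2
x_2 = 2.2500, f(x_2) = 25.628906, coefficient = 1

I ≈ (0.625000/2) × 40.574707 = 12.679596
Exact value: 11.333008
Error: 1.346588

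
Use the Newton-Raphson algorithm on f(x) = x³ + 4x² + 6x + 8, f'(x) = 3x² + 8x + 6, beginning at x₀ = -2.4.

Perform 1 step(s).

f(x) = x³ + 4x² + 6x + 8
f'(x) = 3x² + 8x + 6
x₀ = -2.4

Newton-Raphson formula: x_{n+1} = x_n - f(x_n)/f'(x_n)

Iteration 1:
  f(-2.400000) = 2.816000
  f'(-2.400000) = 4.080000
  x_1 = -2.400000 - 2.816000/4.080000 = -3.090196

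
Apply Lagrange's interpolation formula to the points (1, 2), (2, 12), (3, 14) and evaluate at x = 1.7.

Lagrange interpolation formula:
P(x) = Σ yᵢ × Lᵢ(x)
where Lᵢ(x) = Π_{j≠i} (x - xⱼ)/(xᵢ - xⱼ)

L_0(1.7) = (1.7 - 2)/(1 - 2) × (1.7 - 3)/(1 - 3) = 0.195000
L_1(1.7) = (1.7 - 1)/(2 - 1) × (1.7 - 3)/(2 - 3) = 0.910000
L_2(1.7) = (1.7 - 1)/(3 - 1) × (1.7 - 2)/(3 - 2) = -0.105000

P(1.7) = 2×L_0(1.7) + 12×L_1(1.7) + 14×L_2(1.7)
P(1.7) = 9.840000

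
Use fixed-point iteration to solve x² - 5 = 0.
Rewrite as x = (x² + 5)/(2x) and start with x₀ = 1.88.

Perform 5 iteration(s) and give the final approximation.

Equation: x² - 5 = 0
Fixed-point form: x = (x² + 5)/(2x)
x₀ = 1.88

x_1 = g(1.880000) = 2.269787
x_2 = g(2.269787) = 2.236318
x_3 = g(2.236318) = 2.236068
x_4 = g(2.236068) = 2.236068
x_5 = g(2.236068) = 2.236068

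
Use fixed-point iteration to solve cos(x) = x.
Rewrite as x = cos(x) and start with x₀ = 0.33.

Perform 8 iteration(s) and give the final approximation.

Equation: cos(x) = x
Fixed-point form: x = cos(x)
x₀ = 0.33

x_1 = g(0.330000) = 0.946042
x_2 = g(0.946042) = 0.584898
x_3 = g(0.584898) = 0.833769
x_4 = g(0.833769) = 0.672090
x_5 = g(0.672090) = 0.782522
x_6 = g(0.782522) = 0.709138
x_7 = g(0.709138) = 0.758924
x_8 = g(0.758924) = 0.725577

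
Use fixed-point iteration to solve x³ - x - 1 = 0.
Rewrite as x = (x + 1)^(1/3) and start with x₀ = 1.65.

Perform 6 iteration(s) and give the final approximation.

Equation: x³ - x - 1 = 0
Fixed-point form: x = (x + 1)^(1/3)
x₀ = 1.65

x_1 = g(1.650000) = 1.383828
x_2 = g(1.383828) = 1.335852
x_3 = g(1.335852) = 1.326829
x_4 = g(1.326829) = 1.325119
x_5 = g(1.325119) = 1.324794
x_6 = g(1.324794) = 1.324732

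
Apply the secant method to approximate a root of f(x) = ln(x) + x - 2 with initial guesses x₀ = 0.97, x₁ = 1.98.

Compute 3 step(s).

f(x) = ln(x) + x - 2
x₀ = 0.97, x₁ = 1.98

Secant formula: x_{n+1} = x_n - f(x_n)(x_n - x_{n-1})/(f(x_n) - f(x_{n-1}))

Iteration 1:
  f(0.970000) = -1.060459
  f(1.980000) = 0.663097
  x_2 = 1.980000 - 0.663097×(1.980000 - 0.970000)/(0.663097 - (-1.060459))
       = 1.591427
Iteration 2:
  f(1.980000) = 0.663097
  f(1.591427) = 0.056058
  x_3 = 1.591427 - 0.056058×(1.591427 - 1.980000)/(0.056058 - 0.663097)
       = 1.555544
Iteration 3:
  f(1.591427) = 0.056058
  f(1.555544) = -0.002631
  x_4 = 1.555544 - (-0.002631)×(1.555544 - 1.591427)/(-0.002631 - 0.056058)
       = 1.557152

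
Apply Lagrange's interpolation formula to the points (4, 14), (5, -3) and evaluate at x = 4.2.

Lagrange interpolation formula:
P(x) = Σ yᵢ × Lᵢ(x)
where Lᵢ(x) = Π_{j≠i} (x - xⱼ)/(xᵢ - xⱼ)

L_0(4.2) = (4.2 - 5)/(4 - 5) = 0.800000
L_1(4.2) = (4.2 - 4)/(5 - 4) = 0.200000

P(4.2) = 14×L_0(4.2) + (-3)×L_1(4.2)
P(4.2) = 10.600000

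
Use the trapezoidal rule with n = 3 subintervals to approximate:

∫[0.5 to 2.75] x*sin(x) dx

f(x) = x*sin(x)
a = 0.5, b = 2.75, n = 3
h = (b - a)/n = 0.750000

Trapezoidal rule: (h/2)[f(x₀) + 2f(x₁) + 2f(x₂) + ... + f(xₙ)]

x_0 = 0.5000, f(x_0) = 0.239713, coefficient = 1
x_1 = 1.2500, f(x_1) = 1.186231, coefficient = 2
x_2 = 2.0000, f(x_2) = 1.818595, coefficient = 2
x_3 = 2.7500, f(x_3) = 1.049568, coefficient = 1

I ≈ (0.750000/2) × 7.298932 = 2.737099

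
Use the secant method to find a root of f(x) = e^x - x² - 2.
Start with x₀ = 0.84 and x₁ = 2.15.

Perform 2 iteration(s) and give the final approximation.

f(x) = e^x - x² - 2
x₀ = 0.84, x₁ = 2.15

Secant formula: x_{n+1} = x_n - f(x_n)(x_n - x_{n-1})/(f(x_n) - f(x_{n-1}))

Iteration 1:
  f(0.840000) = -0.389233
  f(2.150000) = 1.962358
  x_2 = 2.150000 - 1.962358×(2.150000 - 0.840000)/(1.962358 - (-0.389233))
       = 1.056830
Iteration 2:
  f(2.150000) = 1.962358
  f(1.056830) = -0.239654
  x_3 = 1.056830 - (-0.239654)×(1.056830 - 2.150000)/(-0.239654 - 1.962358)
       = 1.175804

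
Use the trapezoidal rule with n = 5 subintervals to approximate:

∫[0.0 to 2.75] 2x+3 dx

f(x) = 2x+3
a = 0.0, b = 2.75, n = 5
h = (b - a)/n = 0.550000

Trapezoidal rule: (h/2)[f(x₀) + 2f(x₁) + 2f(x₂) + ... + f(xₙ)]

x_0 = 0.0000, f(x_0) = 3.000000, coefficient = 1
x_1 = 0.5500, f(x_1) = 4.100000, coefficient = 2
x_2 = 1.1000, f(x_2) = 5.200000, coefficient = 2
x_3 = 1.6500, f(x_3) = 6.300000, coefficient = 2
x_4 = 2.2000, f(x_4) = 7.400000, coefficient = 2
x_5 = 2.7500, f(x_5) = 8.500000, coefficient = 1

I ≈ (0.550000/2) × 57.500000 = 15.812500
Exact value: 15.812500
Error: 0.000000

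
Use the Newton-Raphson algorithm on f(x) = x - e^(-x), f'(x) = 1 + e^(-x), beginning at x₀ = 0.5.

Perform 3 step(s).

f(x) = x - e^(-x)
f'(x) = 1 + e^(-x)
x₀ = 0.5

Newton-Raphson formula: x_{n+1} = x_n - f(x_n)/f'(x_n)

Iteration 1:
  f(0.500000) = -0.106531
  f'(0.500000) = 1.606531
  x_1 = 0.500000 - (-0.106531)/1.606531 = 0.566311
Iteration 2:
  f(0.566311) = -0.001305
  f'(0.566311) = 1.567616
  x_2 = 0.566311 - (-0.001305)/1.567616 = 0.567143
Iteration 3:
  f(0.567143) = 0.000000
  f'(0.567143) = 1.567143
  x_3 = 0.567143 - 0.000000/1.567143 = 0.567143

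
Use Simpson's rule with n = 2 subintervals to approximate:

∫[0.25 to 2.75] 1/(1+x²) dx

f(x) = 1/(1+x²)
a = 0.25, b = 2.75, n = 2
h = (b - a)/n = 1.250000

Simpson's rule: (h/3)[f(x₀) + 4f(x₁) + 2f(x₂) + ... + f(xₙ)]

x_0 = 0.2500, f(x_0) = 0.941176, coefficient = 1
x_1 = 1.5000, f(x_1) = 0.307692, coefficient = 4
x_2 = 2.7500, f(x_2) = 0.116788, coefficient = 1

I ≈ (1.250000/3) × 2.288734 = 0.953639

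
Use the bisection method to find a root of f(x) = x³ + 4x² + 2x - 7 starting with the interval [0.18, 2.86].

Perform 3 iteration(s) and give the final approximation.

f(x) = x³ + 4x² + 2x - 7
Initial interval: [0.18, 2.86]

Iteration 1:
  c_1 = (0.180000 + 2.860000)/2 = 1.520000
  f(c_1) = f(1.520000) = 8.793408
  f(a) × f(c) < 0, new interval: [0.180000, 1.520000]
Iteration 2:
  c_2 = (0.180000 + 1.520000)/2 = 0.850000
  f(c_2) = f(0.850000) = -1.795875
  f(a) × f(c) ≥ 0, new interval: [0.850000, 1.520000]
Iteration 3:
  c_3 = (0.850000 + 1.520000)/2 = 1.185000
  f(c_3) = f(1.185000) = 2.650907
  f(a) × f(c) < 0, new interval: [0.850000, 1.185000]

After 3 iteration(s), the approximation is c_3 = 1.185000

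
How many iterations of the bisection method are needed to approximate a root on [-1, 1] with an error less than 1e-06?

We need (b-a)/2^n ≤ 1e-06
(1 - (-1))/2^n ≤ 1e-06
2/2^n ≤ 1e-06
2^n ≥ 2000000
n ≥ log₂(2000000) = 20.93
n ≥ 21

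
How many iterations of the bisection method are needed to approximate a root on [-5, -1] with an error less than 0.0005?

We need (b-a)/2^n ≤ 0.0005
(-1 - (-5))/2^n ≤ 0.0005
4/2^n ≤ 0.0005
2^n ≥ 8000
n ≥ log₂(8000) = 12.97
n ≥ 13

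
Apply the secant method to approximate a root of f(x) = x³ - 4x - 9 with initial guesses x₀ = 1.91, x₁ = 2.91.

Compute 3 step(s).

f(x) = x³ - 4x - 9
x₀ = 1.91, x₁ = 2.91

Secant formula: x_{n+1} = x_n - f(x_n)(x_n - x_{n-1})/(f(x_n) - f(x_{n-1}))

Iteration 1:
  f(1.910000) = -9.672129
  f(2.910000) = 4.002171
  x_2 = 2.910000 - 4.002171×(2.910000 - 1.910000)/(4.002171 - (-9.672129))
       = 2.617322
Iteration 2:
  f(2.910000) = 4.002171
  f(2.617322) = -1.539657
  x_3 = 2.617322 - (-1.539657)×(2.617322 - 2.910000)/(-1.539657 - 4.002171)
       = 2.698635
Iteration 3:
  f(2.617322) = -1.539657
  f(2.698635) = -0.141378
  x_4 = 2.698635 - (-0.141378)×(2.698635 - 2.617322)/(-0.141378 - (-1.539657))
       = 2.706856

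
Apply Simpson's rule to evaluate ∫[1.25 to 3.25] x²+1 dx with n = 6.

f(x) = x²+1
a = 1.25, b = 3.25, n = 6
h = (b - a)/n = 0.333333

Simpson's rule: (h/3)[f(x₀) + 4f(x₁) + 2f(x₂) + ... + f(xₙ)]

x_0 = 1.2500, f(x_0) = 2.562500, coefficient = 1
x_1 = 1.5833, f(x_1) = 3.506944, coefficient = 4
x_2 = 1.9167, f(x_2) = 4.673611, coefficient = 2
x_3 = 2.2500, f(x_3) = 6.062500, coefficient = 4
x_4 = 2.5833, f(x_4) = 7.673611, coefficient = 2
x_5 = 2.9167, f(x_5) = 9.506944, coefficient = 4
x_6 = 3.2500, f(x_6) = 11.562500, coefficient = 1

I ≈ (0.333333/3) × 115.125000 = 12.791667
Exact value: 12.791667
Error: 0.000000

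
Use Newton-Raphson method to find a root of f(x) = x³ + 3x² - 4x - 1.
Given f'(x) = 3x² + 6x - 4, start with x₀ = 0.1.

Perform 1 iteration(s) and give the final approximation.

f(x) = x³ + 3x² - 4x - 1
f'(x) = 3x² + 6x - 4
x₀ = 0.1

Newton-Raphson formula: x_{n+1} = x_n - f(x_n)/f'(x_n)

Iteration 1:
  f(0.100000) = -1.369000
  f'(0.100000) = -3.370000
  x_1 = 0.100000 - (-1.369000)/(-3.370000) = -0.306231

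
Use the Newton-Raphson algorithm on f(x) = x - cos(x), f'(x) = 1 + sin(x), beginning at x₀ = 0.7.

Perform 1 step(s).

f(x) = x - cos(x)
f'(x) = 1 + sin(x)
x₀ = 0.7

Newton-Raphson formula: x_{n+1} = x_n - f(x_n)/f'(x_n)

Iteration 1:
  f(0.700000) = -0.064842
  f'(0.700000) = 1.644218
  x_1 = 0.700000 - (-0.064842)/1.644218 = 0.739436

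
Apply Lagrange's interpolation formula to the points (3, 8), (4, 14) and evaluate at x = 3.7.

Lagrange interpolation formula:
P(x) = Σ yᵢ × Lᵢ(x)
where Lᵢ(x) = Π_{j≠i} (x - xⱼ)/(xᵢ - xⱼ)

L_0(3.7) = (3.7 - 4)/(3 - 4) = 0.300000
L_1(3.7) = (3.7 - 3)/(4 - 3) = 0.700000

P(3.7) = 8×L_0(3.7) + 14×L_1(3.7)
P(3.7) = 12.200000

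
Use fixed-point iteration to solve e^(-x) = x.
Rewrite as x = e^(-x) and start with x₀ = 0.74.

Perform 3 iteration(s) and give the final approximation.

Equation: e^(-x) = x
Fixed-point form: x = e^(-x)
x₀ = 0.74

x_1 = g(0.740000) = 0.477114
x_2 = g(0.477114) = 0.620572
x_3 = g(0.620572) = 0.537637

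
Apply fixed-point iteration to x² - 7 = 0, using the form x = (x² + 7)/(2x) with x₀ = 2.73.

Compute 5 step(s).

Equation: x² - 7 = 0
Fixed-point form: x = (x² + 7)/(2x)
x₀ = 2.73

x_1 = g(2.730000) = 2.647051
x_2 = g(2.647051) = 2.645752
x_3 = g(2.645752) = 2.645751
x_4 = g(2.645751) = 2.645751
x_5 = g(2.645751) = 2.645751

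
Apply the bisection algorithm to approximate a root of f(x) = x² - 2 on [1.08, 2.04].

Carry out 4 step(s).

f(x) = x² - 2
Initial interval: [1.08, 2.04]

Iteration 1:
  c_1 = (1.080000 + 2.040000)/2 = 1.560000
  f(c_1) = f(1.560000) = 0.433600
  f(a) × f(c) < 0, new interval: [1.080000, 1.560000]
Iteration 2:
  c_2 = (1.080000 + 1.560000)/2 = 1.320000
  f(c_2) = f(1.320000) = -0.257600
  f(a) × f(c) ≥ 0, new interval: [1.320000, 1.560000]
Iteration 3:
  c_3 = (1.320000 + 1.560000)/2 = 1.440000
  f(c_3) = f(1.440000) = 0.073600
  f(a) × f(c) < 0, new interval: [1.320000, 1.440000]
Iteration 4:
  c_4 = (1.320000 + 1.440000)/2 = 1.380000
  f(c_4) = f(1.380000) = -0.095600
  f(a) × f(c) ≥ 0, new interval: [1.380000, 1.440000]

After 4 iteration(s), the approximation is c_4 = 1.380000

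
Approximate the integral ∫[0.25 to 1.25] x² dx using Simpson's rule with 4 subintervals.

f(x) = x²
a = 0.25, b = 1.25, n = 4
h = (b - a)/n = 0.250000

Simpson's rule: (h/3)[f(x₀) + 4f(x₁) + 2f(x₂) + ... + f(xₙ)]

x_0 = 0.2500, f(x_0) = 0.062500, coefficient = 1
x_1 = 0.5000, f(x_1) = 0.250000, coefficient = 4
x_2 = 0.7500, f(x_2) = 0.562500, coefficient = 2
x_3 = 1.0000, f(x_3) = 1.000000, coefficient = 4
x_4 = 1.2500, f(x_4) = 1.562500, coefficient = 1

I ≈ (0.250000/3) × 7.750000 = 0.645833
Exact value: 0.645833
Error: 0.000000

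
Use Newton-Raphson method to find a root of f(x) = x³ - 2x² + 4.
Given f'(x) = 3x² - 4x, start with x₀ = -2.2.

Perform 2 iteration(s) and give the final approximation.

f(x) = x³ - 2x² + 4
f'(x) = 3x² - 4x
x₀ = -2.2

Newton-Raphson formula: x_{n+1} = x_n - f(x_n)/f'(x_n)

Iteration 1:
  f(-2.200000) = -16.328000
  f'(-2.200000) = 23.320000
  x_1 = -2.200000 - (-16.328000)/23.320000 = -1.499828
Iteration 2:
  f(-1.499828) = -3.872813
  f'(-1.499828) = 12.747770
  x_2 = -1.499828 - (-3.872813)/12.747770 = -1.196025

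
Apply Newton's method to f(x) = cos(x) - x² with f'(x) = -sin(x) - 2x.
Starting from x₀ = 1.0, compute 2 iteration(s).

f(x) = cos(x) - x²
f'(x) = -sin(x) - 2x
x₀ = 1.0

Newton-Raphson formula: x_{n+1} = x_n - f(x_n)/f'(x_n)

Iteration 1:
  f(1.000000) = -0.459698
  f'(1.000000) = -2.841471
  x_1 = 1.000000 - (-0.459698)/(-2.841471) = 0.838218
Iteration 2:
  f(0.838218) = -0.033822
  f'(0.838218) = -2.419890
  x_2 = 0.838218 - (-0.033822)/(-2.419890) = 0.824242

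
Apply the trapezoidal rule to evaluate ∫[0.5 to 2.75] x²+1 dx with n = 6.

f(x) = x²+1
a = 0.5, b = 2.75, n = 6
h = (b - a)/n = 0.375000

Trapezoidal rule: (h/2)[f(x₀) + 2f(x₁) + 2f(x₂) + ... + f(xₙ)]

x_0 = 0.5000, f(x_0) = 1.250000, coefficient = 1
x_1 = 0.8750, f(x_1) = 1.765625, coefficient = 2
x_2 = 1.2500, f(x_2) = 2.562500, coefficient = 2
x_3 = 1.6250, f(x_3) = 3.640625, coefficient = 2
x_4 = 2.0000, f(x_4) = 5.000000, coefficient = 2
x_5 = 2.3750, f(x_5) = 6.640625, coefficient = 2
x_6 = 2.7500, f(x_6) = 8.562500, coefficient = 1

I ≈ (0.375000/2) × 49.031250 = 9.193359
Exact value: 9.140625
Error: 0.052734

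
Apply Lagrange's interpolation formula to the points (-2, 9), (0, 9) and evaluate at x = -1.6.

Lagrange interpolation formula:
P(x) = Σ yᵢ × Lᵢ(x)
where Lᵢ(x) = Π_{j≠i} (x - xⱼ)/(xᵢ - xⱼ)

L_0(-1.6) = (-1.6 - 0)/(-2 - 0) = 0.800000
L_1(-1.6) = (-1.6 - (-2))/(0 - (-2)) = 0.200000

P(-1.6) = 9×L_0(-1.6) + 9×L_1(-1.6)
P(-1.6) = 9.000000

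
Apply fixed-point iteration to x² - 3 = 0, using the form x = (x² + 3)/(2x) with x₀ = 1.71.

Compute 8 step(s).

Equation: x² - 3 = 0
Fixed-point form: x = (x² + 3)/(2x)
x₀ = 1.71

x_1 = g(1.710000) = 1.732193
x_2 = g(1.732193) = 1.732051
x_3 = g(1.732051) = 1.732051
x_4 = g(1.732051) = 1.732051
x_5 = g(1.732051) = 1.732051
x_6 = g(1.732051) = 1.732051
x_7 = g(1.732051) = 1.732051
x_8 = g(1.732051) = 1.732051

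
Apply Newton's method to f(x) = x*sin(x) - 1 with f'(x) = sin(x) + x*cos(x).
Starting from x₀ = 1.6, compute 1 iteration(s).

f(x) = x*sin(x) - 1
f'(x) = sin(x) + x*cos(x)
x₀ = 1.6

Newton-Raphson formula: x_{n+1} = x_n - f(x_n)/f'(x_n)

Iteration 1:
  f(1.600000) = 0.599318
  f'(1.600000) = 0.952854
  x_1 = 1.600000 - 0.599318/0.952854 = 0.971029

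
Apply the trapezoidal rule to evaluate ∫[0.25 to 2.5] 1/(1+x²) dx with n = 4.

f(x) = 1/(1+x²)
a = 0.25, b = 2.5, n = 4
h = (b - a)/n = 0.562500

Trapezoidal rule: (h/2)[f(x₀) + 2f(x₁) + 2f(x₂) + ... + f(xₙ)]

x_0 = 0.2500, f(x_0) = 0.941176, coefficient = 1
x_1 = 0.8125, f(x_1) = 0.602353, coefficient = 2
x_2 = 1.3750, f(x_2) = 0.345946, coefficient = 2
x_3 = 1.9375, f(x_3) = 0.210353, coefficient = 2
x_4 = 2.5000, f(x_4) = 0.137931, coefficient = 1

I ≈ (0.562500/2) × 3.396412 = 0.955241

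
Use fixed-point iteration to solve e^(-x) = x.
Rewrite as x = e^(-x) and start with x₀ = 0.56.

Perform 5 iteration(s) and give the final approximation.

Equation: e^(-x) = x
Fixed-point form: x = e^(-x)
x₀ = 0.56

x_1 = g(0.560000) = 0.571209
x_2 = g(0.571209) = 0.564842
x_3 = g(0.564842) = 0.568450
x_4 = g(0.568450) = 0.566403
x_5 = g(0.566403) = 0.567563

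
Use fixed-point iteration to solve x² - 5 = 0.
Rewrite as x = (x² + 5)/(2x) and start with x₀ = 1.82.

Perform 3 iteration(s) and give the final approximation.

Equation: x² - 5 = 0
Fixed-point form: x = (x² + 5)/(2x)
x₀ = 1.82

x_1 = g(1.820000) = 2.283626
x_2 = g(2.283626) = 2.236563
x_3 = g(2.236563) = 2.236068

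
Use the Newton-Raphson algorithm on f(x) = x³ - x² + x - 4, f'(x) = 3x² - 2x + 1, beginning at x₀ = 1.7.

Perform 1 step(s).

f(x) = x³ - x² + x - 4
f'(x) = 3x² - 2x + 1
x₀ = 1.7

Newton-Raphson formula: x_{n+1} = x_n - f(x_n)/f'(x_n)

Iteration 1:
  f(1.700000) = -0.277000
  f'(1.700000) = 6.270000
  x_1 = 1.700000 - (-0.277000)/6.270000 = 1.744179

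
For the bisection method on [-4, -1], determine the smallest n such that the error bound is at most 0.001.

We need (b-a)/2^n ≤ 0.001
(-1 - (-4))/2^n ≤ 0.001
3/2^n ≤ 0.001
2^n ≥ 3000
n ≥ log₂(3000) = 11.55
n ≥ 12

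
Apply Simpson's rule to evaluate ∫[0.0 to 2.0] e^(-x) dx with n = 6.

f(x) = e^(-x)
a = 0.0, b = 2.0, n = 6
h = (b - a)/n = 0.333333

Simpson's rule: (h/3)[f(x₀) + 4f(x₁) + 2f(x₂) + ... + f(xₙ)]

x_0 = 0.0000, f(x_0) = 1.000000, coefficient = 1
x_1 = 0.3333, f(x_1) = 0.716531, coefficient = 4
x_2 = 0.6667, f(x_2) = 0.513417, coefficient = 2
x_3 = 1.0000, f(x_3) = 0.367879, coefficient = 4
x_4 = 1.3333, f(x_4) = 0.263597, coefficient = 2
x_5 = 1.6667, f(x_5) = 0.188876, coefficient = 4
x_6 = 2.0000, f(x_6) = 0.135335, coefficient = 1

I ≈ (0.333333/3) × 7.782509 = 0.864723
Exact value: 0.864665
Error: 0.000059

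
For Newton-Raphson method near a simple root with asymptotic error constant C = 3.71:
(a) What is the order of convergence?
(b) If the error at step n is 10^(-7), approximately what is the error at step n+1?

(a) Newton-Raphson has quadratic (order 2) convergence near simple roots.
    This means |e_{n+1}| ≈ C|e_n|².

(b) With |e_n| = 10^(-7) and C = 3.71:
    |e_{n+1}| ≈ 3.71 × (10^(-7))² = 3.71 × 10^(-14)

(a) 2 (quadratic); (b) |e_{n+1}| ≈ 3.710e-14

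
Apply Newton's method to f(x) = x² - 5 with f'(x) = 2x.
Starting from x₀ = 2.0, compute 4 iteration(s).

f(x) = x² - 5
f'(x) = 2x
x₀ = 2.0

Newton-Raphson formula: x_{n+1} = x_n - f(x_n)/f'(x_n)

Iteration 1:
  f(2.000000) = -1.000000
  f'(2.000000) = 4.000000
  x_1 = 2.000000 - (-1.000000)/4.000000 = 2.250000
Iteration 2:
  f(2.250000) = 0.062500
  f'(2.250000) = 4.500000
  x_2 = 2.250000 - 0.062500/4.500000 = 2.236111
Iteration 3:
  f(2.236111) = 0.000193
  f'(2.236111) = 4.472222
  x_3 = 2.236111 - 0.000193/4.472222 = 2.236068
Iteration 4:
  f(2.236068) = 0.000000
  f'(2.236068) = 4.472136
  x_4 = 2.236068 - 0.000000/4.472136 = 2.236068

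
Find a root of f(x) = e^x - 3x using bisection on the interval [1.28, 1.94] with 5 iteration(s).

f(x) = e^x - 3x
Initial interval: [1.28, 1.94]

Iteration 1:
  c_1 = (1.280000 + 1.940000)/2 = 1.610000
  f(c_1) = f(1.610000) = 0.172811
  f(a) × f(c) < 0, new interval: [1.280000, 1.610000]
Iteration 2:
  c_2 = (1.280000 + 1.610000)/2 = 1.445000
  f(c_2) = f(1.445000) = -0.093148
  f(a) × f(c) ≥ 0, new interval: [1.445000, 1.610000]
Iteration 3:
  c_3 = (1.445000 + 1.610000)/2 = 1.527500
  f(c_3) = f(1.527500) = 0.024146
  f(a) × f(c) < 0, new interval: [1.445000, 1.527500]
Iteration 4:
  c_4 = (1.445000 + 1.527500)/2 = 1.486250
  f(c_4) = f(1.486250) = -0.038262
  f(a) × f(c) ≥ 0, new interval: [1.486250, 1.527500]
Iteration 5:
  c_5 = (1.486250 + 1.527500)/2 = 1.506875
  f(c_5) = f(1.506875) = -0.008018
  f(a) × f(c) ≥ 0, new interval: [1.506875, 1.527500]

After 5 iteration(s), the approximation is c_5 = 1.506875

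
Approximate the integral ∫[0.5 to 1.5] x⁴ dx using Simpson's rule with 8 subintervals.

f(x) = x⁴
a = 0.5, b = 1.5, n = 8
h = (b - a)/n = 0.125000

Simpson's rule: (h/3)[f(x₀) + 4f(x₁) + 2f(x₂) + ... + f(xₙ)]

x_0 = 0.5000, f(x_0) = 0.062500, coefficient = 1
x_1 = 0.6250, f(x_1) = 0.152588, coefficient = 4
x_2 = 0.7500, f(x_2) = 0.316406, coefficient = 2
x_3 = 0.8750, f(x_3) = 0.586182, coefficient = 4
x_4 = 1.0000, f(x_4) = 1.000000, coefficient = 2
x_5 = 1.1250, f(x_5) = 1.601807, coefficient = 4
x_6 = 1.2500, f(x_6) = 2.441406, coefficient = 2
x_7 = 1.3750, f(x_7) = 3.574463, coefficient = 4
x_8 = 1.5000, f(x_8) = 5.062500, coefficient = 1

I ≈ (0.125000/3) × 36.300781 = 1.512533
Exact value: 1.512500
Error: 0.000033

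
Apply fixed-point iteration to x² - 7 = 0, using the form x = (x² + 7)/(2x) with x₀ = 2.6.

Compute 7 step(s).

Equation: x² - 7 = 0
Fixed-point form: x = (x² + 7)/(2x)
x₀ = 2.6

x_1 = g(2.600000) = 2.646154
x_2 = g(2.646154) = 2.645751
x_3 = g(2.645751) = 2.645751
x_4 = g(2.645751) = 2.645751
x_5 = g(2.645751) = 2.645751
x_6 = g(2.645751) = 2.645751
x_7 = g(2.645751) = 2.645751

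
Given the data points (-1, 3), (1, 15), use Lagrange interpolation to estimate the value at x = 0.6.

Lagrange interpolation formula:
P(x) = Σ yᵢ × Lᵢ(x)
where Lᵢ(x) = Π_{j≠i} (x - xⱼ)/(xᵢ - xⱼ)

L_0(0.6) = (0.6 - 1)/(-1 - 1) = 0.200000
L_1(0.6) = (0.6 - (-1))/(1 - (-1)) = 0.800000

P(0.6) = 3×L_0(0.6) + 15×L_1(0.6)
P(0.6) = 12.600000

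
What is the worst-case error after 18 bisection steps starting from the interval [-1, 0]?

Bisection error bound: |error| ≤ (b-a)/2^n
|error| ≤ (0 - (-1))/2^18 = 1/2^18
|error| ≤ 0.0000038147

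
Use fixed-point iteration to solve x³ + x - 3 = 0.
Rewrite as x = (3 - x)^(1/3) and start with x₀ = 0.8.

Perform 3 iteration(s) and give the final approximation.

Equation: x³ + x - 3 = 0
Fixed-point form: x = (3 - x)^(1/3)
x₀ = 0.8

x_1 = g(0.800000) = 1.300591
x_2 = g(1.300591) = 1.193345
x_3 = g(1.193345) = 1.217938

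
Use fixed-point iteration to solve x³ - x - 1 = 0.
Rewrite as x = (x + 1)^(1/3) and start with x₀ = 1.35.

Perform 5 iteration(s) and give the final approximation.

Equation: x³ - x - 1 = 0
Fixed-point form: x = (x + 1)^(1/3)
x₀ = 1.35

x_1 = g(1.350000) = 1.329503
x_2 = g(1.329503) = 1.325626
x_3 = g(1.325626) = 1.324890
x_4 = g(1.324890) = 1.324751
x_5 = g(1.324751) = 1.324724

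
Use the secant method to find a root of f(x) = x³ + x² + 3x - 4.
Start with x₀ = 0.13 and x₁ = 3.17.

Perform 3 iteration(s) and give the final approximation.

f(x) = x³ + x² + 3x - 4
x₀ = 0.13, x₁ = 3.17

Secant formula: x_{n+1} = x_n - f(x_n)(x_n - x_{n-1})/(f(x_n) - f(x_{n-1}))

Iteration 1:
  f(0.130000) = -3.590903
  f(3.170000) = 47.413913
  x_2 = 3.170000 - 47.413913×(3.170000 - 0.130000)/(47.413913 - (-3.590903))
       = 0.344026
Iteration 2:
  f(3.170000) = 47.413913
  f(0.344026) = -2.808852
  x_3 = 0.344026 - (-2.808852)×(0.344026 - 3.170000)/(-2.808852 - 47.413913)
       = 0.502076
Iteration 3:
  f(0.344026) = -2.808852
  f(0.502076) = -2.115126
  x_4 = 0.502076 - (-2.115126)×(0.502076 - 0.344026)/(-2.115126 - (-2.808852))
       = 0.983963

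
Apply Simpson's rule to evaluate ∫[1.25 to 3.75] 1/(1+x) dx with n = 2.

f(x) = 1/(1+x)
a = 1.25, b = 3.75, n = 2
h = (b - a)/n = 1.250000

Simpson's rule: (h/3)[f(x₀) + 4f(x₁) + 2f(x₂) + ... + f(xₙ)]

x_0 = 1.2500, f(x_0) = 0.444444, coefficient = 1
x_1 = 2.5000, f(x_1) = 0.285714, coefficient = 4
x_2 = 3.7500, f(x_2) = 0.210526, coefficient = 1

I ≈ (1.250000/3) × 1.797828 = 0.749095
Exact value: 0.747214
Error: 0.001881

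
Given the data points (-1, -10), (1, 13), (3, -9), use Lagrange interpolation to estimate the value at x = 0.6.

Lagrange interpolation formula:
P(x) = Σ yᵢ × Lᵢ(x)
where Lᵢ(x) = Π_{j≠i} (x - xⱼ)/(xᵢ - xⱼ)

L_0(0.6) = (0.6 - 1)/(-1 - 1) × (0.6 - 3)/(-1 - 3) = 0.120000
L_1(0.6) = (0.6 - (-1))/(1 - (-1)) × (0.6 - 3)/(1 - 3) = 0.960000
L_2(0.6) = (0.6 - (-1))/(3 - (-1)) × (0.6 - 1)/(3 - 1) = -0.080000

P(0.6) = (-10)×L_0(0.6) + 13×L_1(0.6) + (-9)×L_2(0.6)
P(0.6) = 12.000000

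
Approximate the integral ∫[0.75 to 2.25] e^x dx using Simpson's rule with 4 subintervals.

f(x) = e^x
a = 0.75, b = 2.25, n = 4
h = (b - a)/n = 0.375000

Simpson's rule: (h/3)[f(x₀) + 4f(x₁) + 2f(x₂) + ... + f(xₙ)]

x_0 = 0.7500, f(x_0) = 2.117000, coefficient = 1
x_1 = 1.1250, f(x_1) = 3.080217, coefficient = 4
x_2 = 1.5000, f(x_2) = 4.481689, coefficient = 2
x_3 = 1.8750, f(x_3) = 6.520819, coefficient = 4
x_4 = 2.2500, f(x_4) = 9.487736, coefficient = 1

I ≈ (0.375000/3) × 58.972258 = 7.371532
Exact value: 7.370736
Error: 0.000796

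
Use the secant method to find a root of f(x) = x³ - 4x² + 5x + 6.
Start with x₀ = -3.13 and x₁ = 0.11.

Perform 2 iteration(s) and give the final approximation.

f(x) = x³ - 4x² + 5x + 6
x₀ = -3.13, x₁ = 0.11

Secant formula: x_{n+1} = x_n - f(x_n)(x_n - x_{n-1})/(f(x_n) - f(x_{n-1}))

Iteration 1:
  f(-3.130000) = -79.501897
  f(0.110000) = 6.502931
  x_2 = 0.110000 - 6.502931×(0.110000 - (-3.130000))/(6.502931 - (-79.501897))
       = -0.134980
Iteration 2:
  f(0.110000) = 6.502931
  f(-0.134980) = 5.249760
  x_3 = -0.134980 - 5.249760×(-0.134980 - 0.110000)/(5.249760 - 6.502931)
       = -1.161247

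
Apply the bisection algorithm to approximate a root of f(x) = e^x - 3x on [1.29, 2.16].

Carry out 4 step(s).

f(x) = e^x - 3x
Initial interval: [1.29, 2.16]

Iteration 1:
  c_1 = (1.290000 + 2.160000)/2 = 1.725000
  f(c_1) = f(1.725000) = 0.437521
  f(a) × f(c) < 0, new interval: [1.290000, 1.725000]
Iteration 2:
  c_2 = (1.290000 + 1.725000)/2 = 1.507500
  f(c_2) = f(1.507500) = -0.007072
  f(a) × f(c) ≥ 0, new interval: [1.507500, 1.725000]
Iteration 3:
  c_3 = (1.507500 + 1.725000)/2 = 1.616250
  f(c_3) = f(1.616250) = 0.185427
  f(a) × f(c) < 0, new interval: [1.507500, 1.616250]
Iteration 4:
  c_4 = (1.507500 + 1.616250)/2 = 1.561875
  f(c_4) = f(1.561875) = 0.082127
  f(a) × f(c) < 0, new interval: [1.507500, 1.561875]

After 4 iteration(s), the approximation is c_4 = 1.561875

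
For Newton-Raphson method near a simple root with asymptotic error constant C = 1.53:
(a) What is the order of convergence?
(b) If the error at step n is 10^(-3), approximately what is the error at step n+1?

(a) Newton-Raphson has quadratic (order 2) convergence near simple roots.
    This means |e_{n+1}| ≈ C|e_n|².

(b) With |e_n| = 10^(-3) and C = 1.53:
    |e_{n+1}| ≈ 1.53 × (10^(-3))² = 1.53 × 10^(-6)

(a) 2 (quadratic); (b) |e_{n+1}| ≈ 1.530e-06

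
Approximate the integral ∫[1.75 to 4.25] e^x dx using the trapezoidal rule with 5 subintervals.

f(x) = e^x
a = 1.75, b = 4.25, n = 5
h = (b - a)/n = 0.500000

Trapezoidal rule: (h/2)[f(x₀) + 2f(x₁) + 2f(x₂) + ... + f(xₙ)]

x_0 = 1.7500, f(x_0) = 5.754603, coefficient = 1
x_1 = 2.2500, f(x_1) = 9.487736, coefficient = 2
x_2 = 2.7500, f(x_2) = 15.642632, coefficient = 2
x_3 = 3.2500, f(x_3) = 25.790340, coefficient = 2
x_4 = 3.7500, f(x_4) = 42.521082, coefficient = 2
x_5 = 4.2500, f(x_5) = 70.105412, coefficient = 1

I ≈ (0.500000/2) × 262.743594 = 65.685899
Exact value: 64.350810
Error: 1.335089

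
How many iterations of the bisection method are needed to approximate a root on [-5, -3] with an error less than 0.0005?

We need (b-a)/2^n ≤ 0.0005
(-3 - (-5))/2^n ≤ 0.0005
2/2^n ≤ 0.0005
2^n ≥ 4000
n ≥ log₂(4000) = 11.97
n ≥ 12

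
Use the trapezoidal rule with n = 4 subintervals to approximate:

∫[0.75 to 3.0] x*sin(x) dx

f(x) = x*sin(x)
a = 0.75, b = 3.0, n = 4
h = (b - a)/n = 0.562500

Trapezoidal rule: (h/2)[f(x₀) + 2f(x₁) + 2f(x₂) + ... + f(xₙ)]

x_0 = 0.7500, f(x_0) = 0.511229, coefficient = 1
x_1 = 1.3125, f(x_1) = 1.268960, coefficient = 2
x_2 = 1.8750, f(x_2) = 1.788911, coefficient = 2
x_3 = 2.4375, f(x_3) = 1.577897, coefficient = 2
x_4 = 3.0000, f(x_4) = 0.423360, coefficient = 1

I ≈ (0.562500/2) × 10.206125 = 2.870473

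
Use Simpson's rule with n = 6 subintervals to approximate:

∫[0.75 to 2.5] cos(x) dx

f(x) = cos(x)
a = 0.75, b = 2.5, n = 6
h = (b - a)/n = 0.291667

Simpson's rule: (h/3)[f(x₀) + 4f(x₁) + 2f(x₂) + ... + f(xₙ)]

x_0 = 0.7500, f(x_0) = 0.731689, coefficient = 1
x_1 = 1.0417, f(x_1) = 0.504782, coefficient = 4
x_2 = 1.3333, f(x_2) = 0.235238, coefficient = 2
x_3 = 1.6250, f(x_3) = -0.054177, coefficient = 4
x_4 = 1.9167, f(x_4) = -0.339016, coefficient = 2
x_5 = 2.2083, f(x_5) = -0.595218, coefficient = 4
x_6 = 2.5000, f(x_6) = -0.801144, coefficient = 1

I ≈ (0.291667/3) × -0.855463 = -0.083170
Exact value: -0.083167
Error: 0.000003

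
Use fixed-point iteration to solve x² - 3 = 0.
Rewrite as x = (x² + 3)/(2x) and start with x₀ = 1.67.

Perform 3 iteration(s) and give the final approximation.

Equation: x² - 3 = 0
Fixed-point form: x = (x² + 3)/(2x)
x₀ = 1.67

x_1 = g(1.670000) = 1.733204
x_2 = g(1.733204) = 1.732051
x_3 = g(1.732051) = 1.732051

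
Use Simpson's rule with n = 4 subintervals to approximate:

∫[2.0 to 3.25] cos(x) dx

f(x) = cos(x)
a = 2.0, b = 3.25, n = 4
h = (b - a)/n = 0.312500

Simpson's rule: (h/3)[f(x₀) + 4f(x₁) + 2f(x₂) + ... + f(xₙ)]

x_0 = 2.0000, f(x_0) = -0.416147, coefficient = 1
x_1 = 2.3125, f(x_1) = -0.675545, coefficient = 4
x_2 = 2.6250, f(x_2) = -0.869507, coefficient = 2
x_3 = 2.9375, f(x_3) = -0.979245, coefficient = 4
x_4 = 3.2500, f(x_4) = -0.994130, coefficient = 1

I ≈ (0.312500/3) × -9.768452 = -1.017547
Exact value: -1.017493
Error: 0.000055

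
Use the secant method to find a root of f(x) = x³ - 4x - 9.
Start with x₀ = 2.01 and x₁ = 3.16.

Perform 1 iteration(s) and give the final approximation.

f(x) = x³ - 4x - 9
x₀ = 2.01, x₁ = 3.16

Secant formula: x_{n+1} = x_n - f(x_n)(x_n - x_{n-1})/(f(x_n) - f(x_{n-1}))

Iteration 1:
  f(2.010000) = -8.919399
  f(3.160000) = 9.914496
  x_2 = 3.160000 - 9.914496×(3.160000 - 2.010000)/(9.914496 - (-8.919399))
       = 2.554620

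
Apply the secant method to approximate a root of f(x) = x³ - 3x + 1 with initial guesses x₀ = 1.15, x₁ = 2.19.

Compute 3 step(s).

f(x) = x³ - 3x + 1
x₀ = 1.15, x₁ = 2.19

Secant formula: x_{n+1} = x_n - f(x_n)(x_n - x_{n-1})/(f(x_n) - f(x_{n-1}))

Iteration 1:
  f(1.150000) = -0.929125
  f(2.190000) = 4.933459
  x_2 = 2.190000 - 4.933459×(2.190000 - 1.150000)/(4.933459 - (-0.929125))
       = 1.314823
Iteration 2:
  f(2.190000) = 4.933459
  f(1.314823) = -0.671456
  x_3 = 1.314823 - (-0.671456)×(1.314823 - 2.190000)/(-0.671456 - 4.933459)
       = 1.419667
Iteration 3:
  f(1.314823) = -0.671456
  f(1.419667) = -0.397726
  x_4 = 1.419667 - (-0.397726)×(1.419667 - 1.314823)/(-0.397726 - (-0.671456))
       = 1.572004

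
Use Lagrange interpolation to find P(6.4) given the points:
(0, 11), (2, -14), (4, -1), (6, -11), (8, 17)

Lagrange interpolation formula:
P(x) = Σ yᵢ × Lᵢ(x)
where Lᵢ(x) = Π_{j≠i} (x - xⱼ)/(xᵢ - xⱼ)

L_0(6.4) = (6.4 - 2)/(0 - 2) × (6.4 - 4)/(0 - 4) × (6.4 - 6)/(0 - 6) × (6.4 - 8)/(0 - 8) = -0.017600
L_1(6.4) = (6.4 - 0)/(2 - 0) × (6.4 - 4)/(2 - 4) × (6.4 - 6)/(2 - 6) × (6.4 - 8)/(2 - 8) = 0.102400
L_2(6.4) = (6.4 - 0)/(4 - 0) × (6.4 - 2)/(4 - 2) × (6.4 - 6)/(4 - 6) × (6.4 - 8)/(4 - 8) = -0.281600
L_3(6.4) = (6.4 - 0)/(6 - 0) × (6.4 - 2)/(6 - 2) × (6.4 - 4)/(6 - 4) × (6.4 - 8)/(6 - 8) = 1.126400
L_4(6.4) = (6.4 - 0)/(8 - 0) × (6.4 - 2)/(8 - 2) × (6.4 - 4)/(8 - 4) × (6.4 - 6)/(8 - 6) = 0.070400

P(6.4) = 11×L_0(6.4) + (-14)×L_1(6.4) + (-1)×L_2(6.4) + (-11)×L_3(6.4) + 17×L_4(6.4)
P(6.4) = -12.539200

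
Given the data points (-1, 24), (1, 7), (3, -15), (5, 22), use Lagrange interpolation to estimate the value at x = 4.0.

Lagrange interpolation formula:
P(x) = Σ yᵢ × Lᵢ(x)
where Lᵢ(x) = Π_{j≠i} (x - xⱼ)/(xᵢ - xⱼ)

L_0(4.0) = (4.0 - 1)/(-1 - 1) × (4.0 - 3)/(-1 - 3) × (4.0 - 5)/(-1 - 5) = 0.062500
L_1(4.0) = (4.0 - (-1))/(1 - (-1)) × (4.0 - 3)/(1 - 3) × (4.0 - 5)/(1 - 5) = -0.312500
L_2(4.0) = (4.0 - (-1))/(3 - (-1)) × (4.0 - 1)/(3 - 1) × (4.0 - 5)/(3 - 5) = 0.937500
L_3(4.0) = (4.0 - (-1))/(5 - (-1)) × (4.0 - 1)/(5 - 1) × (4.0 - 3)/(5 - 3) = 0.312500

P(4.0) = 24×L_0(4.0) + 7×L_1(4.0) + (-15)×L_2(4.0) + 22×L_3(4.0)
P(4.0) = -7.875000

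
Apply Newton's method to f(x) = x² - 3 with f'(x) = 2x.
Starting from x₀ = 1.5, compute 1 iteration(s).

f(x) = x² - 3
f'(x) = 2x
x₀ = 1.5

Newton-Raphson formula: x_{n+1} = x_n - f(x_n)/f'(x_n)

Iteration 1:
  f(1.500000) = -0.750000
  f'(1.500000) = 3.000000
  x_1 = 1.500000 - (-0.750000)/3.000000 = 1.750000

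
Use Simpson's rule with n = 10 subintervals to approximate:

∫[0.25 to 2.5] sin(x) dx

f(x) = sin(x)
a = 0.25, b = 2.5, n = 10
h = (b - a)/n = 0.225000

Simpson's rule: (h/3)[f(x₀) + 4f(x₁) + 2f(x₂) + ... + f(xₙ)]

x_0 = 0.2500, f(x_0) = 0.247404, coefficient = 1
x_1 = 0.4750, f(x_1) = 0.457338, coefficient = 4
x_2 = 0.7000, f(x_2) = 0.644218, coefficient = 2
x_3 = 0.9250, f(x_3) = 0.798621, coefficient = 4
x_4 = 1.1500, f(x_4) = 0.912764, coefficient = 2
x_5 = 1.3750, f(x_5) = 0.980893, coefficient = 4
x_6 = 1.6000, f(x_6) = 0.999574, coefficient = 2
x_7 = 1.8250, f(x_7) = 0.967864, coefficient = 4
x_8 = 2.0500, f(x_8) = 0.887362, coefficient = 2
x_9 = 2.2750, f(x_9) = 0.762127, coefficient = 4
x_10 = 2.5000, f(x_10) = 0.598472, coefficient = 1

I ≈ (0.225000/3) × 23.601085 = 1.770081
Exact value: 1.770056
Error: 0.000025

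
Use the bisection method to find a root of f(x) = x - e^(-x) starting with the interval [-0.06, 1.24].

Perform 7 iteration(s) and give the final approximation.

f(x) = x - e^(-x)
Initial interval: [-0.06, 1.24]

Iteration 1:
  c_1 = (-0.060000 + 1.240000)/2 = 0.590000
  f(c_1) = f(0.590000) = 0.035673
  f(a) × f(c) < 0, new interval: [-0.060000, 0.590000]
Iteration 2:
  c_2 = (-0.060000 + 0.590000)/2 = 0.265000
  f(c_2) = f(0.265000) = -0.502206
  f(a) × f(c) ≥ 0, new interval: [0.265000, 0.590000]
Iteration 3:
  c_3 = (0.265000 + 0.590000)/2 = 0.427500
  f(c_3) = f(0.427500) = -0.224637
  f(a) × f(c) ≥ 0, new interval: [0.427500, 0.590000]
Iteration 4:
  c_4 = (0.427500 + 0.590000)/2 = 0.508750
  f(c_4) = f(0.508750) = -0.092497
  f(a) × f(c) ≥ 0, new interval: [0.508750, 0.590000]
Iteration 5:
  c_5 = (0.508750 + 0.590000)/2 = 0.549375
  f(c_5) = f(0.549375) = -0.027936
  f(a) × f(c) ≥ 0, new interval: [0.549375, 0.590000]
Iteration 6:
  c_6 = (0.549375 + 0.590000)/2 = 0.569687
  f(c_6) = f(0.569687) = 0.003985
  f(a) × f(c) < 0, new interval: [0.549375, 0.569687]
Iteration 7:
  c_7 = (0.549375 + 0.569687)/2 = 0.559531
  f(c_7) = f(0.559531) = -0.011946
  f(a) × f(c) ≥ 0, new interval: [0.559531, 0.569687]

After 7 iteration(s), the approximation is c_7 = 0.559531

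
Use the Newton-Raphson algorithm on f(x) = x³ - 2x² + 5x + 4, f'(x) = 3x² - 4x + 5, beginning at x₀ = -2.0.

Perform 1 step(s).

f(x) = x³ - 2x² + 5x + 4
f'(x) = 3x² - 4x + 5
x₀ = -2.0

Newton-Raphson formula: x_{n+1} = x_n - f(x_n)/f'(x_n)

Iteration 1:
  f(-2.000000) = -22.000000
  f'(-2.000000) = 25.000000
  x_1 = -2.000000 - (-22.000000)/25.000000 = -1.120000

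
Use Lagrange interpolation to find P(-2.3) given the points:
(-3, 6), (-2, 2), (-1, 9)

Lagrange interpolation formula:
P(x) = Σ yᵢ × Lᵢ(x)
where Lᵢ(x) = Π_{j≠i} (x - xⱼ)/(xᵢ - xⱼ)

L_0(-2.3) = (-2.3 - (-2))/(-3 - (-2)) × (-2.3 - (-1))/(-3 - (-1)) = 0.195000
L_1(-2.3) = (-2.3 - (-3))/(-2 - (-3)) × (-2.3 - (-1))/(-2 - (-1)) = 0.910000
L_2(-2.3) = (-2.3 - (-3))/(-1 - (-3)) × (-2.3 - (-2))/(-1 - (-2)) = -0.105000

P(-2.3) = 6×L_0(-2.3) + 2×L_1(-2.3) + 9×L_2(-2.3)
P(-2.3) = 2.045000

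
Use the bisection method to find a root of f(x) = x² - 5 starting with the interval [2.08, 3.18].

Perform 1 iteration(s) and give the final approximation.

f(x) = x² - 5
Initial interval: [2.08, 3.18]

Iteration 1:
  c_1 = (2.080000 + 3.180000)/2 = 2.630000
  f(c_1) = f(2.630000) = 1.916900
  f(a) × f(c) < 0, new interval: [2.080000, 2.630000]

After 1 iteration(s), the approximation is c_1 = 2.630000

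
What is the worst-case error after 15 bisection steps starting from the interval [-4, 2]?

Bisection error bound: |error| ≤ (b-a)/2^n
|error| ≤ (2 - (-4))/2^15 = 6/2^15
|error| ≤ 0.0001831055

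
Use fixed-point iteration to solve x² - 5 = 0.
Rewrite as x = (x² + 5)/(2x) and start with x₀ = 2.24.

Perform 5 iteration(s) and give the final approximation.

Equation: x² - 5 = 0
Fixed-point form: x = (x² + 5)/(2x)
x₀ = 2.24

x_1 = g(2.240000) = 2.236071
x_2 = g(2.236071) = 2.236068
x_3 = g(2.236068) = 2.236068
x_4 = g(2.236068) = 2.236068
x_5 = g(2.236068) = 2.236068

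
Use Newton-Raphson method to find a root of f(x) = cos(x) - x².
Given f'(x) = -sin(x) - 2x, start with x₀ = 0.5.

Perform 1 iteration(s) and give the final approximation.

f(x) = cos(x) - x²
f'(x) = -sin(x) - 2x
x₀ = 0.5

Newton-Raphson formula: x_{n+1} = x_n - f(x_n)/f'(x_n)

Iteration 1:
  f(0.500000) = 0.627583
  f'(0.500000) = -1.479426
  x_1 = 0.500000 - 0.627583/(-1.479426) = 0.924207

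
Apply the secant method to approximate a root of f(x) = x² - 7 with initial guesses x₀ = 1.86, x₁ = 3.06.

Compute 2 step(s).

f(x) = x² - 7
x₀ = 1.86, x₁ = 3.06

Secant formula: x_{n+1} = x_n - f(x_n)(x_n - x_{n-1})/(f(x_n) - f(x_{n-1}))

Iteration 1:
  f(1.860000) = -3.540400
  f(3.060000) = 2.363600
  x_2 = 3.060000 - 2.363600×(3.060000 - 1.860000)/(2.363600 - (-3.540400))
       = 2.579593
Iteration 2:
  f(3.060000) = 2.363600
  f(2.579593) = -0.345697
  x_3 = 2.579593 - (-0.345697)×(2.579593 - 3.060000)/(-0.345697 - 2.363600)
       = 2.640892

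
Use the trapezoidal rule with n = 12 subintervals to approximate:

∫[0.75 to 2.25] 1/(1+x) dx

f(x) = 1/(1+x)
a = 0.75, b = 2.25, n = 12
h = (b - a)/n = 0.125000

Trapezoidal rule: (h/2)[f(x₀) + 2f(x₁) + 2f(x₂) + ... + f(xₙ)]

x_0 = 0.7500, f(x_0) = 0.571429, coefficient = 1
x_1 = 0.8750, f(x_1) = 0.533333, coefficient = 2
x_2 = 1.0000, f(x_2) = 0.500000, coefficient = 2
x_3 = 1.1250, f(x_3) = 0.470588, coefficient = 2
x_4 = 1.2500, f(x_4) = 0.444444, coefficient = 2
x_5 = 1.3750, f(x_5) = 0.421053, coefficient = 2
x_6 = 1.5000, f(x_6) = 0.400000, coefficient = 2
x_7 = 1.6250, f(x_7) = 0.380952, coefficient = 2
x_8 = 1.7500, f(x_8) = 0.363636, coefficient = 2
x_9 = 1.8750, f(x_9) = 0.347826, coefficient = 2
x_10 = 2.0000, f(x_10) = 0.333333, coefficient = 2
x_11 = 2.1250, f(x_11) = 0.320000, coefficient = 2
x_12 = 2.2500, f(x_12) = 0.307692, coefficient = 1

I ≈ (0.125000/2) × 9.909454 = 0.619341
Exact value: 0.619039
Error: 0.000302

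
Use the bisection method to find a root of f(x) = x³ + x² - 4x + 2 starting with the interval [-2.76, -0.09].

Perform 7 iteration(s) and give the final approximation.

f(x) = x³ + x² - 4x + 2
Initial interval: [-2.76, -0.09]

Iteration 1:
  c_1 = (-2.760000 + (-0.090000))/2 = -1.425000
  f(c_1) = f(-1.425000) = 6.836984
  f(a) × f(c) < 0, new interval: [-2.760000, -1.425000]
Iteration 2:
  c_2 = (-2.760000 + (-1.425000))/2 = -2.092500
  f(c_2) = f(-2.092500) = 5.586427
  f(a) × f(c) < 0, new interval: [-2.760000, -2.092500]
Iteration 3:
  c_3 = (-2.760000 + (-2.092500))/2 = -2.426250
  f(c_3) = f(-2.426250) = 3.309110
  f(a) × f(c) < 0, new interval: [-2.760000, -2.426250]
Iteration 4:
  c_4 = (-2.760000 + (-2.426250))/2 = -2.593125
  f(c_4) = f(-2.593125) = 1.659854
  f(a) × f(c) < 0, new interval: [-2.760000, -2.593125]
Iteration 5:
  c_5 = (-2.760000 + (-2.593125))/2 = -2.676562
  f(c_5) = f(-2.676562) = 0.695378
  f(a) × f(c) < 0, new interval: [-2.760000, -2.676562]
Iteration 6:
  c_6 = (-2.760000 + (-2.676562))/2 = -2.718281
  f(c_6) = f(-2.718281) = 0.176654
  f(a) × f(c) < 0, new interval: [-2.760000, -2.718281]
Iteration 7:
  c_7 = (-2.760000 + (-2.718281))/2 = -2.739141
  f(c_7) = f(-2.739141) = -0.092021
  f(a) × f(c) ≥ 0, new interval: [-2.739141, -2.718281]

After 7 iteration(s), the approximation is c_7 = -2.739141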